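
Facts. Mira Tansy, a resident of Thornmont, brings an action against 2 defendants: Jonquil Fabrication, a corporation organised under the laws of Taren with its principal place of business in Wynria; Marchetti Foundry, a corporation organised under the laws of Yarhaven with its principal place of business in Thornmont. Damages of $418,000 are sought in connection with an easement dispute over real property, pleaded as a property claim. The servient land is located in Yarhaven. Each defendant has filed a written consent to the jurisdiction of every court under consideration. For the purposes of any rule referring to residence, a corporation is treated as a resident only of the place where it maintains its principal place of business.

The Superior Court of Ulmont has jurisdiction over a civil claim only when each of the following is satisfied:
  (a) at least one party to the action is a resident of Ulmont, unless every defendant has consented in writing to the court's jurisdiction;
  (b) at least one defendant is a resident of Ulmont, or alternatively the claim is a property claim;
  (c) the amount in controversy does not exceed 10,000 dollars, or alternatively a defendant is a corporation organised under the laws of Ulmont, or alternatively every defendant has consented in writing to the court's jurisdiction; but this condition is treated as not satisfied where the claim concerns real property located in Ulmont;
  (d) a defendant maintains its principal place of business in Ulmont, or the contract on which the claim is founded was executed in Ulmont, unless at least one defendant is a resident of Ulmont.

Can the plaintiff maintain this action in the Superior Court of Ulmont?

The Superior Court of Ulmont:
  (a) No party resides in Ulmont. But every defendant has filed written consent, and the 'unless' clause therefore excuses the requirement. Condition met.
  (b) The claim is a property claim, so this disjunct is met. Satisfied.
  (c) Every defendant has filed written consent, which satisfies one of the alternatives. The exception is not triggered, since the property lies in Yarhaven, not Ulmont. Met.
  (d) The corporate defendant(s) have their principal place of business in Thornmont, Wynria, not Ulmont; no contract (and hence no place of execution) is alleged — no alternative holds. Nor does the 'unless' clause help: no defendant resides in Ulmont (they reside in Wynria, Thornmont). Condition not met.
  → At least one condition fails; no jurisdiction.

No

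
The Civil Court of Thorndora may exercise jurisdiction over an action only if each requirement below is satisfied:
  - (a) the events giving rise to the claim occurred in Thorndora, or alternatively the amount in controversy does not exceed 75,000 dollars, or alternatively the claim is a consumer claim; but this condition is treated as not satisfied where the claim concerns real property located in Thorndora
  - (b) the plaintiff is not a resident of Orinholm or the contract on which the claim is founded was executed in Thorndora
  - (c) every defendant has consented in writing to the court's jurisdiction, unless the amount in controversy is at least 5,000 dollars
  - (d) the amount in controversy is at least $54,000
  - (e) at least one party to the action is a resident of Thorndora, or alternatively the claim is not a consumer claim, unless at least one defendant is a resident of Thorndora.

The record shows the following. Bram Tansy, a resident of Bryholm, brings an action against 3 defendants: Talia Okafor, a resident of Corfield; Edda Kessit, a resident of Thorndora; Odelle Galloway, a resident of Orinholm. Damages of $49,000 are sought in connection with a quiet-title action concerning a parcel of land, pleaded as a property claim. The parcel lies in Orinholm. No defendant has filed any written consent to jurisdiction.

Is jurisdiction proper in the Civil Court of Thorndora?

The Civil Court of Thorndora:
  (a) The amount in controversy is USD 49,000, within the $75,000 ceiling — that alternative is enough. The exception is not triggered, since the property lies in Orinholm, not Thorndora. Met.
  (b) The plaintiff resides in Bryholm, which is not Orinholm, so this disjunct is met. Satisfied.
  (c) No such written consent has been filed. The proviso rescues it, though: the amount in controversy is 49,000 dollars, which meets the $5,000 floor. Met.
  (d) The amount in controversy is 49,000 dollars, below the $54,000 floor. Condition not met.
  (e) Edda Kessit resides in Thorndora, so one alternative holds. Satisfied.
  → The court lacks jurisdiction.

No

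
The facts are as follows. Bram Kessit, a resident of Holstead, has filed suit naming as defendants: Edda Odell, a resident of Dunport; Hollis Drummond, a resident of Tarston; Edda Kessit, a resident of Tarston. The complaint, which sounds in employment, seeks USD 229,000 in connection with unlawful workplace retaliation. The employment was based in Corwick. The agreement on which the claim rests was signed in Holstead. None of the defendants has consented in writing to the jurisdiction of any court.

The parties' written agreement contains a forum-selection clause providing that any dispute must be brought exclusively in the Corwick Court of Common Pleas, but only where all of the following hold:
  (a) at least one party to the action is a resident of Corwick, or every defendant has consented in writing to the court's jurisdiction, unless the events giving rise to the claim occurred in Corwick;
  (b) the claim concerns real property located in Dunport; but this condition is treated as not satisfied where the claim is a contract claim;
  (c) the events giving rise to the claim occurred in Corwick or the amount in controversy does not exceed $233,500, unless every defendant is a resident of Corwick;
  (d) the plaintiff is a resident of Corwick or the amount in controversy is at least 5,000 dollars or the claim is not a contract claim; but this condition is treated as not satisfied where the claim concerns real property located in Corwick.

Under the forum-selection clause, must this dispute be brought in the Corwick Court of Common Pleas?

The Corwick Court of Common Pleas:
  (a) No party resides in Corwick; no such written consent has been filed — every alternative fails. But the operative events occurred in Corwick, and the 'unless' clause therefore excuses the requirement. Met.
  (b) The claim does not concern real property. Not met.
  (c) The operative events occurred in Corwick, so one alternative holds. Satisfied.
  (d) The amount in controversy is $229,000, which meets the 5,000 dollars floor, so this disjunct is met. The exception is not triggered, since the claim does not concern real property. Met.
  → Forum clause is not triggered.

No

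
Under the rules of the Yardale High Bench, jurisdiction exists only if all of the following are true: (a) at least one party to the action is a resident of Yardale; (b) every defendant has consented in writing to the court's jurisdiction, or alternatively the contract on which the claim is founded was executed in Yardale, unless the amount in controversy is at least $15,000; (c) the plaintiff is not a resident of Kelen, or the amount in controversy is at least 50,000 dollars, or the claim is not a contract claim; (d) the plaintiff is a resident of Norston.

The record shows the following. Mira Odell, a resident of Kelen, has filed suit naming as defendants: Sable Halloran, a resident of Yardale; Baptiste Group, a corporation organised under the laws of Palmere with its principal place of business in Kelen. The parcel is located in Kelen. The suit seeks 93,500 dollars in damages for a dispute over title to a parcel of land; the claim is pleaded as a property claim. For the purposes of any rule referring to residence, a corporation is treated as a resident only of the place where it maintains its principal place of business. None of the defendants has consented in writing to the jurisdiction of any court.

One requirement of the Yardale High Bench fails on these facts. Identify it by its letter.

(d)

The Yardale High Bench:
  (a) Sable Halloran resides in Yardale. Met.
  (b) No such written consent has been filed; no contract (and hence no place of execution) is alleged — none of the alternatives is met. But the amount in controversy is $93,500, which meets the $15,000 floor, and the 'unless' clause therefore excuses the requirement. Condition met.
  (c) The amount in controversy is $93,500, which meets the 50,000 dollars floor, so this disjunct is met. Met.
  (d) The plaintiff resides in Kelen, not Norston. Not met.
Only condition (d) fails.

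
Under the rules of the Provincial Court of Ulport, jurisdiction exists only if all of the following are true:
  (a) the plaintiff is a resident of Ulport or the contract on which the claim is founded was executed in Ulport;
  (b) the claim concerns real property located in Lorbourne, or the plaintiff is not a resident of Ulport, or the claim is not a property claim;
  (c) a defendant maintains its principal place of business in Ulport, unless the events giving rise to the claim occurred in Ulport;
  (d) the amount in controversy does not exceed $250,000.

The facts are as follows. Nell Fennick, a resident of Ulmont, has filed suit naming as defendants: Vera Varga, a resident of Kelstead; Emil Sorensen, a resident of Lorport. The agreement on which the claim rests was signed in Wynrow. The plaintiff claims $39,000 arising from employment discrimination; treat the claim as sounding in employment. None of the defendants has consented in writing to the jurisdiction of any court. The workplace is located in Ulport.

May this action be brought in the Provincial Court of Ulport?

The Provincial Court of Ulport:
  (a) The plaintiff resides in Ulmont, not Ulport; the contract was executed in Wynrow, not Ulport — every alternative fails. Not met.
  (b) The plaintiff resides in Ulmont, which is not Ulport, which satisfies one of the alternatives. Met.
  (c) No defendant is a corporation. The proviso rescues it, though: the operative events occurred in Ulport. Met.
  (d) The amount in controversy is $39,000, within the 250,000 dollars ceiling. Condition met.
  → Not every requirement is met — no jurisdiction.

No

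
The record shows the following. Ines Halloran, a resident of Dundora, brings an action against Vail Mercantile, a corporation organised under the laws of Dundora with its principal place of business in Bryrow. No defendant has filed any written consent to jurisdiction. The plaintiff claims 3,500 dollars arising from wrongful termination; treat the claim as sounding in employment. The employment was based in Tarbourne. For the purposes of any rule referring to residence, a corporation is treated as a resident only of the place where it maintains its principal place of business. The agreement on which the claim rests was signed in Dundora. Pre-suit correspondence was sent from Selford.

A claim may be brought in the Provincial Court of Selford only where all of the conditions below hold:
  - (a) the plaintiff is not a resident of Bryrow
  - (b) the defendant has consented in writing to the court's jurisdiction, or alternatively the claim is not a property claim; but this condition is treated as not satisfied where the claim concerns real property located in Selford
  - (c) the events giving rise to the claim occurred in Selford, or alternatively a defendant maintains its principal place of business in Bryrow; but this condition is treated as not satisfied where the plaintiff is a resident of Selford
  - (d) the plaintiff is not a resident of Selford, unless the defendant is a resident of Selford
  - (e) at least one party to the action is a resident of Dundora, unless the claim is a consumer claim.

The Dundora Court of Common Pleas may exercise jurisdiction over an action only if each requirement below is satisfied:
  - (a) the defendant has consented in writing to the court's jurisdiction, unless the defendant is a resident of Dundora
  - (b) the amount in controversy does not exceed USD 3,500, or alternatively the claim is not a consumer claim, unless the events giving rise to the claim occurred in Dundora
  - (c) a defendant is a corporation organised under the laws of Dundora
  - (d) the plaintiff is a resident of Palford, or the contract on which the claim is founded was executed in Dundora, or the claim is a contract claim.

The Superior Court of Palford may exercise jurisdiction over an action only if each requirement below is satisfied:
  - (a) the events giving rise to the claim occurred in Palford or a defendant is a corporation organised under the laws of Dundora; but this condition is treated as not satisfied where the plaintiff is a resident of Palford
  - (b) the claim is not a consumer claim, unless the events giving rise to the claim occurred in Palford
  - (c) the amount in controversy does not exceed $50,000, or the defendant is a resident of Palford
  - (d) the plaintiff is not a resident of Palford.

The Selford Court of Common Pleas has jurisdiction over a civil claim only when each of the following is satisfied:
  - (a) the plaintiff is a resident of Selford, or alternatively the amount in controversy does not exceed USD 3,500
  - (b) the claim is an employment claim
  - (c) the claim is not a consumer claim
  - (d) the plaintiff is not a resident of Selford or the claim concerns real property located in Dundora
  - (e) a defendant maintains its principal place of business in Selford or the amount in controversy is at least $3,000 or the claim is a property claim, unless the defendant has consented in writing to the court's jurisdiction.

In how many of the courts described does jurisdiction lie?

3

The Provincial Court of Selford:
  (a) The plaintiff resides in Dundora, which is not Bryrow. Satisfied.
  (b) The claim is an employment claim, not a property claim, so one alternative holds. The exception is not triggered, since the claim does not concern real property. Condition met.
  (c) Vail Mercantile has its principal place of business in Bryrow — that alternative is enough. The exception is not triggered, since the plaintiff resides in Dundora, not Selford. Met.
  (d) The plaintiff resides in Dundora, which is not Selford. Satisfied.
  (e) Ines Halloran resides in Dundora. Met.
  → All conditions met; jurisdiction exists.
The Dundora Court of Common Pleas:
  (a) No such written consent has been filed. Nor does the 'unless' clause help: the defendant resides in Bryrow, not Dundora. Not met.
  (b) The amount in controversy is $3,500, within the USD 3,500 ceiling, so one alternative holds. Met.
  (c) Vail Mercantile is organised under the laws of Dundora. Condition met.
  (d) The contract was executed in Dundora, so this disjunct is met. Condition met.
  → The court lacks jurisdiction.
The Superior Court of Palford:
  (a) Vail Mercantile is organised under the laws of Dundora, which satisfies one of the alternatives. The exception is not triggered, since the plaintiff resides in Dundora, not Palford. Condition met.
  (b) The claim is an employment claim, not a consumer claim. Satisfied.
  (c) The amount in controversy is $3,500, within the 50,000 dollars ceiling, which satisfies one of the alternatives. Condition met.
  (d) The plaintiff resides in Dundora, which is not Palford. Condition met.
  → The court has jurisdiction.
The Selford Court of Common Pleas:
  (a) The amount in controversy is 3,500 dollars, within the $3,500 ceiling, which satisfies one of the alternatives. Satisfied.
  (b) The claim is an employment claim. Condition met.
  (c) The claim is an employment claim, not a consumer claim. Condition met.
  (d) The plaintiff resides in Dundora, which is not Selford, so one alternative holds. Satisfied.
  (e) The amount in controversy is $3,500, which meets the USD 3,000 floor, so one alternative holds. Condition met.
  → Every requirement is satisfied — jurisdiction.
Courts with jurisdiction: the Provincial Court of Selford, the Superior Court of Palford, the Selford Court of Common Pleas — 3 in total.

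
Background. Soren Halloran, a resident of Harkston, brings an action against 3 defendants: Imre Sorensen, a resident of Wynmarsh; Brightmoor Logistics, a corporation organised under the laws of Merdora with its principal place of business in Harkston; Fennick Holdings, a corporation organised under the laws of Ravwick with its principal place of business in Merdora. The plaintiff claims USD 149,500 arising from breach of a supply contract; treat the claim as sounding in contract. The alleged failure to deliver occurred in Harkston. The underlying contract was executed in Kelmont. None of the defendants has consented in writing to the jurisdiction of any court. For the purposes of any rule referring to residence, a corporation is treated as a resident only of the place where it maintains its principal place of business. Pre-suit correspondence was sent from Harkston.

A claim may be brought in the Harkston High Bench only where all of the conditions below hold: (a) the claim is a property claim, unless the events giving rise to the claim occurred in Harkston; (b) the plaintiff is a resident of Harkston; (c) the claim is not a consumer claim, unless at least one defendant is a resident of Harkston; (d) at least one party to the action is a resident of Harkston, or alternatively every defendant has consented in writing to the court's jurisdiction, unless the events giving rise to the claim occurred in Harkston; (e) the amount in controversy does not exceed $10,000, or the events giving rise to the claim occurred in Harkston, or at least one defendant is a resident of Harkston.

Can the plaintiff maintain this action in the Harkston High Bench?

Yes

The Harkston High Bench:
  (a) The claim is a contract claim, not a property claim. But the operative events occurred in Harkston, and the 'unless' clause therefore excuses the requirement. Met.
  (b) The plaintiff resides in Harkston. Satisfied.
  (c) The claim is a contract claim, not a consumer claim. Condition met.
  (d) Soren Halloran resides in Harkston, which satisfies one of the alternatives. Met.
  (e) The operative events occurred in Harkston, so this disjunct is met. Met.
  → Jurisdiction lies.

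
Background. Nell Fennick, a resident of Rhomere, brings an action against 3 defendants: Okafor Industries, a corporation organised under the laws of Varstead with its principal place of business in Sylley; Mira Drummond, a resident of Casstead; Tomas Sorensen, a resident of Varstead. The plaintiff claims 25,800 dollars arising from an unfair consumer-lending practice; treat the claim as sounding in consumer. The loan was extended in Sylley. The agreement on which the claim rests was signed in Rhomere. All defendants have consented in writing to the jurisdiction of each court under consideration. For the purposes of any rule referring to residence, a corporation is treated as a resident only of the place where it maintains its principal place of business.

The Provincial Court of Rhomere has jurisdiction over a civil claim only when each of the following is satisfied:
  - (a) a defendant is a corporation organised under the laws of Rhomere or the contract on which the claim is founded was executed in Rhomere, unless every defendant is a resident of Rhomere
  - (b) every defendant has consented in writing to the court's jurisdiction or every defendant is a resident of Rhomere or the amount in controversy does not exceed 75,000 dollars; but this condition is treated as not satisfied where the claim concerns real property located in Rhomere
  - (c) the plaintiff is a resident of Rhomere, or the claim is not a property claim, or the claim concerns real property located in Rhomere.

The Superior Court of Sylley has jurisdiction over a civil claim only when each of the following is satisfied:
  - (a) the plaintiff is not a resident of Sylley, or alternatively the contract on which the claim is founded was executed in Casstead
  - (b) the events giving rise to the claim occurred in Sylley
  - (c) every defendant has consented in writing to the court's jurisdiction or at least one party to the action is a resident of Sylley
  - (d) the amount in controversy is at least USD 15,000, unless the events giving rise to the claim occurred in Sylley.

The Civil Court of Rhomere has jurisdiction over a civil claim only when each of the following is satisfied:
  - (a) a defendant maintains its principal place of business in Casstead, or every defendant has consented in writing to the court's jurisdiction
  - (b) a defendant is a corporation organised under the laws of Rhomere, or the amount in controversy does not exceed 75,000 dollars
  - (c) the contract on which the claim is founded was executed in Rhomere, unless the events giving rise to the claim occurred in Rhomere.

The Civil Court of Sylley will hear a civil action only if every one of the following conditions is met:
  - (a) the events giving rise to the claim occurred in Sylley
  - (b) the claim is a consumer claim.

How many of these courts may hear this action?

The Provincial Court of Rhomere:
  (a) The contract was executed in Rhomere — that alternative is enough. Met.
  (b) Every defendant has filed written consent, so one alternative holds. The carve-out does not apply: the claim does not concern real property. Met.
  (c) The plaintiff resides in Rhomere, so this disjunct is met. Satisfied.
  → The court has jurisdiction.
The Superior Court of Sylley:
  (a) The plaintiff resides in Rhomere, which is not Sylley — that alternative is enough. Satisfied.
  (b) The operative events occurred in Sylley. Satisfied.
  (c) Every defendant has filed written consent, so this disjunct is met. Condition met.
  (d) The amount in controversy is USD 25,800, which meets the 15,000 dollars floor. Met.
  → Every requirement is satisfied — jurisdiction.
The Civil Court of Rhomere:
  (a) Every defendant has filed written consent, so one alternative holds. Condition met.
  (b) The amount in controversy is $25,800, within the USD 75,000 ceiling — that alternative is enough. Condition met.
  (c) The contract was executed in Rhomere. Satisfied.
  → The court has jurisdiction.
The Civil Court of Sylley:
  (a) The operative events occurred in Sylley. Satisfied.
  (b) The claim is a consumer claim. Satisfied.
  → The court has jurisdiction.
Courts with jurisdiction: the Provincial Court of Rhomere, the Superior Court of Sylley, the Civil Court of Rhomere, the Civil Court of Sylley — 4 in total.

4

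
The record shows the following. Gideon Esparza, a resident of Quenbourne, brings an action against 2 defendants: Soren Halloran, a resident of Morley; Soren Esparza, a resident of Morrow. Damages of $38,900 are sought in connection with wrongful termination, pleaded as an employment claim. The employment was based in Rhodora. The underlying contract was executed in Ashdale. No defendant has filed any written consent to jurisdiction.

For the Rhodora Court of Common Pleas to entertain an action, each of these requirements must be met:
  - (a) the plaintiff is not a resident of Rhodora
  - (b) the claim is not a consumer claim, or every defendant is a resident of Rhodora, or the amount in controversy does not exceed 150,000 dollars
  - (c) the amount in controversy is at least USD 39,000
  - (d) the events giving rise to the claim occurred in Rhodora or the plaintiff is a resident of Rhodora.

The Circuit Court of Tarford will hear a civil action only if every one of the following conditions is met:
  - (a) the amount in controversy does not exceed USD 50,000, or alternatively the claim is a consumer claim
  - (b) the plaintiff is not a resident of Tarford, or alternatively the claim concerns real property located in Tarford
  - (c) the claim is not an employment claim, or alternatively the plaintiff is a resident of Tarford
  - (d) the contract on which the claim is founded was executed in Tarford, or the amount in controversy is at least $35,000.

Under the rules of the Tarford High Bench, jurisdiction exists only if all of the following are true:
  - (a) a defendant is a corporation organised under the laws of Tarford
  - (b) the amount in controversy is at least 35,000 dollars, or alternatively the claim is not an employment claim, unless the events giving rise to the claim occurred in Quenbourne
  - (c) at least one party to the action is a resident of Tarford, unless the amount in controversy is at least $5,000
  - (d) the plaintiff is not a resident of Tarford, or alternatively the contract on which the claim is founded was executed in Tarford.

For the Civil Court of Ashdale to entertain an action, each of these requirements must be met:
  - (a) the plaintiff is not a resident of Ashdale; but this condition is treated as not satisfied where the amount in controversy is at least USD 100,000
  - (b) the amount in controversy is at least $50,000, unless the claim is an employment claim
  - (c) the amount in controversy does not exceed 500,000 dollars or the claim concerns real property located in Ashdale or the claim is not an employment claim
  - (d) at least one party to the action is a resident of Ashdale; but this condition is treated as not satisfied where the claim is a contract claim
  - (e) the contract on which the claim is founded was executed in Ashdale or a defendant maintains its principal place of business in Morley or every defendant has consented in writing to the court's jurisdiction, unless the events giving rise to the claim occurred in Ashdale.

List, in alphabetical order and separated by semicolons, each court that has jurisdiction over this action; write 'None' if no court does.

The Rhodora Court of Common Pleas:
  (a) The plaintiff resides in Quenbourne, which is not Rhodora. Satisfied.
  (b) The claim is an employment claim, not a consumer claim, which satisfies one of the alternatives. Met.
  (c) The amount in controversy is USD 38,900, below the 39,000 dollars floor. Condition not met.
  (d) The operative events occurred in Rhodora, which satisfies one of the alternatives. Met.
  → No jurisdiction.
The Circuit Court of Tarford:
  (a) The amount in controversy is 38,900 dollars, within the $50,000 ceiling, so one alternative holds. Met.
  (b) The plaintiff resides in Quenbourne, which is not Tarford — that alternative is enough. Satisfied.
  (c) The claim is an employment claim; the plaintiff resides in Quenbourne, not Tarford — no alternative holds. Not satisfied.
  (d) The amount in controversy is USD 38,900, which meets the 35,000 dollars floor — that alternative is enough. Condition met.
  → The court lacks jurisdiction.
The Tarford High Bench:
  (a) No defendant is a corporation. Not satisfied.
  (b) The amount in controversy is 38,900 dollars, which meets the 35,000 dollars floor, which satisfies one of the alternatives. Condition met.
  (c) No party resides in Tarford. However, the amount in controversy is $38,900, which meets the USD 5,000 floor, so the 'unless' proviso supplies this condition. Satisfied.
  (d) The plaintiff resides in Quenbourne, which is not Tarford, so this disjunct is met. Met.
  → At least one condition fails; no jurisdiction.
The Civil Court of Ashdale:
  (a) The plaintiff resides in Quenbourne, which is not Ashdale. The exception is not triggered, since the amount in controversy is $38,900, below the 100,000 dollars floor. Condition met.
  (b) The amount in controversy is $38,900, below the 50,000 dollars floor. However, the claim is an employment claim, so the 'unless' proviso supplies this condition. Met.
  (c) The amount in controversy is USD 38,900, within the USD 500,000 ceiling, which satisfies one of the alternatives. Met.
  (d) No party resides in Ashdale. Not satisfied.
  (e) The contract was executed in Ashdale, which satisfies one of the alternatives. Condition met.
  → No jurisdiction.

None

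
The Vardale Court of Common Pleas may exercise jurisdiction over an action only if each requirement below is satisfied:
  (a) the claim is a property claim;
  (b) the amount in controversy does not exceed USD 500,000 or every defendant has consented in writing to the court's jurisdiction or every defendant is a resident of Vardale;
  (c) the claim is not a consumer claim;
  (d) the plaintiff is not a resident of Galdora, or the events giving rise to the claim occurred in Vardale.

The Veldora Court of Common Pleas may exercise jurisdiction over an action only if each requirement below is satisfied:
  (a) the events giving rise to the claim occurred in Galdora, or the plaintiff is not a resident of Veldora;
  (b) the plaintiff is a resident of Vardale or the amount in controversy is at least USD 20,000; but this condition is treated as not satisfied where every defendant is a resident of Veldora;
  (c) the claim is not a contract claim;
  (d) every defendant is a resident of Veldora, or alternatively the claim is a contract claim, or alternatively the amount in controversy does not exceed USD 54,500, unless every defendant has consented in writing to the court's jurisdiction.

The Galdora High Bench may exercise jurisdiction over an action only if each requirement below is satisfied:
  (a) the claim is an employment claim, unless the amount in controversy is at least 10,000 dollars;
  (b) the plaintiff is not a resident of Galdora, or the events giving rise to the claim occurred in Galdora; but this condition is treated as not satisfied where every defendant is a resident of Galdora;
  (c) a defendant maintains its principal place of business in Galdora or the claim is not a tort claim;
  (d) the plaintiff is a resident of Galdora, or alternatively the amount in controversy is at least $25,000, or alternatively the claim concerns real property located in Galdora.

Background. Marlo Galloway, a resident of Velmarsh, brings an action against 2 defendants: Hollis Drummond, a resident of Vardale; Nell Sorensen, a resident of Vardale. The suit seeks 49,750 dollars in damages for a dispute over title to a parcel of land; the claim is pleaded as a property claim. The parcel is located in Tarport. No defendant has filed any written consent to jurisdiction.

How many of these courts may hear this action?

3

The Vardale Court of Common Pleas:
  (a) The claim is a property claim. Met.
  (b) The amount in controversy is $49,750, within the $500,000 ceiling, which satisfies one of the alternatives. Condition met.
  (c) The claim is a property claim, not a consumer claim. Met.
  (d) The plaintiff resides in Velmarsh, which is not Galdora, so one alternative holds. Condition met.
  → The court has jurisdiction.
The Veldora Court of Common Pleas:
  (a) The plaintiff resides in Velmarsh, which is not Veldora, which satisfies one of the alternatives. Satisfied.
  (b) The amount in controversy is USD 49,750, which meets the 20,000 dollars floor, so this disjunct is met. And the carve-out is inapplicable — the defendants reside as follows — Hollis Drummond in Vardale, Nell Sorensen in Vardale — not all in Veldora. Met.
  (c) The claim is a property claim, not a contract claim. Condition met.
  (d) The amount in controversy is $49,750, within the USD 54,500 ceiling — that alternative is enough. Condition met.
  → All conditions met; jurisdiction exists.
The Galdora High Bench:
  (a) The claim is a property claim, not an employment claim. However, the amount in controversy is 49,750 dollars, which meets the 10,000 dollars floor, so the 'unless' proviso supplies this condition. Satisfied.
  (b) The plaintiff resides in Velmarsh, which is not Galdora — that alternative is enough. And the carve-out is inapplicable — the defendants reside as follows — Hollis Drummond in Vardale, Nell Sorensen in Vardale — not all in Galdora. Condition met.
  (c) The claim is a property claim, not a tort claim, so this disjunct is met. Satisfied.
  (d) The amount in controversy is USD 49,750, which meets the USD 25,000 floor — that alternative is enough. Condition met.
  → All conditions met; jurisdiction exists.
Courts with jurisdiction: the Vardale Court of Common Pleas, the Veldora Court of Common Pleas, the Galdora High Bench — 3 in total.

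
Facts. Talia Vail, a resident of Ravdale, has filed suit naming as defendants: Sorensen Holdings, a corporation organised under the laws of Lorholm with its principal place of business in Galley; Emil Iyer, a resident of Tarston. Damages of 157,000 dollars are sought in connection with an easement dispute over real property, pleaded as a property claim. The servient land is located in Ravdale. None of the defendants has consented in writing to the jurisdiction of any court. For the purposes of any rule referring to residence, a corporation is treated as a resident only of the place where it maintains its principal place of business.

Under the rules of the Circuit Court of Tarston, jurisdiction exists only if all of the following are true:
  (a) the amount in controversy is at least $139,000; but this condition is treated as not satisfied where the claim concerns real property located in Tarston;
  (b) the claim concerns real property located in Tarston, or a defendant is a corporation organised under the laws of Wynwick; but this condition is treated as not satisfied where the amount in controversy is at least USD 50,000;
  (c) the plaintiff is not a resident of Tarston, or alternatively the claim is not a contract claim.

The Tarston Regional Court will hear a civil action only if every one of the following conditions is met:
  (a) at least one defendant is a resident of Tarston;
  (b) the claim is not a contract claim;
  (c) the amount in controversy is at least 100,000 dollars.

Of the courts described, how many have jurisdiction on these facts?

The Circuit Court of Tarston:
  (a) The amount in controversy is 157,000 dollars, which meets the USD 139,000 floor. The carve-out does not apply: the property lies in Ravdale, not Tarston. Condition met.
  (b) The property lies in Ravdale, not Tarston; the corporate defendant(s) are organised in Lorholm, not Wynwick — none of the alternatives is met. Condition not met.
  (c) The plaintiff resides in Ravdale, which is not Tarston, so one alternative holds. Satisfied.
  → No jurisdiction.
The Tarston Regional Court:
  (a) Emil Iyer resides in Tarston. Met.
  (b) The claim is a property claim, not a contract claim. Condition met.
  (c) The amount in controversy is $157,000, which meets the 100,000 dollars floor. Condition met.
  → Jurisdiction lies.
Courts with jurisdiction: the Tarston Regional Court — 1 in total.

1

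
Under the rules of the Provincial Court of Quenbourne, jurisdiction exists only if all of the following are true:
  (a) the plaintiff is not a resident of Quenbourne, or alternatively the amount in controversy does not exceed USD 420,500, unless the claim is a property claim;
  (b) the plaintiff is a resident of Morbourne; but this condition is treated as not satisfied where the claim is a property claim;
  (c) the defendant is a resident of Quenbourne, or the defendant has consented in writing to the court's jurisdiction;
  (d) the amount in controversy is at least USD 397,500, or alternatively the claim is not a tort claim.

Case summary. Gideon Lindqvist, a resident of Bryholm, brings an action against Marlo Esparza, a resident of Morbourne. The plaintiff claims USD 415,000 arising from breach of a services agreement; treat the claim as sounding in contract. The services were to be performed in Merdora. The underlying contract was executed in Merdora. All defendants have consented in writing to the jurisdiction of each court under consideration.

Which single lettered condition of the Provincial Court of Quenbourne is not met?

The Provincial Court of Quenbourne:
  (a) The plaintiff resides in Bryholm, which is not Quenbourne, which satisfies one of the alternatives. Satisfied.
  (b) The plaintiff resides in Bryholm, not Morbourne. Not satisfied.
  (c) Every defendant has filed written consent, which satisfies one of the alternatives. Met.
  (d) The amount in controversy is $415,000, which meets the $397,500 floor — that alternative is enough. Met.
Only condition (b) fails.

(b)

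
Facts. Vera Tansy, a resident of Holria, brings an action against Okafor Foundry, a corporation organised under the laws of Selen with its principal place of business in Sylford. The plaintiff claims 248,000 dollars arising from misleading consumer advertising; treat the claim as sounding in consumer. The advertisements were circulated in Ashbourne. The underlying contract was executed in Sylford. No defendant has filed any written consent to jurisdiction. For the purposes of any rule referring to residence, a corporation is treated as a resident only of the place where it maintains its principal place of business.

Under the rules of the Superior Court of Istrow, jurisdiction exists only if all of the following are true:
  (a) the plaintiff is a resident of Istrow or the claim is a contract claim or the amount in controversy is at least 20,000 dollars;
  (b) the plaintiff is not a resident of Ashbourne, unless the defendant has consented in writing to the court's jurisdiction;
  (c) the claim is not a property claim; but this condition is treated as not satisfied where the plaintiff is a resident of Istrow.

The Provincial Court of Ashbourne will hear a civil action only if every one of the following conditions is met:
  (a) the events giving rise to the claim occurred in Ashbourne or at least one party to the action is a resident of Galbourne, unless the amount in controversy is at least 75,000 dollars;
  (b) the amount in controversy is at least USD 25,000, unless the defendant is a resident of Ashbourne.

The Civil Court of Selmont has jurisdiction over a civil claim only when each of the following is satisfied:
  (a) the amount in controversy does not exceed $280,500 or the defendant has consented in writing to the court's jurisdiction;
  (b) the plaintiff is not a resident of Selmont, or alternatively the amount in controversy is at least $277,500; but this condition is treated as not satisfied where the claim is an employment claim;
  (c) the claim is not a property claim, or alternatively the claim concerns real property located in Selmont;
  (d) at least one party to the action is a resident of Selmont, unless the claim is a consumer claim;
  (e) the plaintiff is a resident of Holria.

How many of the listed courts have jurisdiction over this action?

The Superior Court of Istrow:
  (a) The amount in controversy is USD 248,000, which meets the USD 20,000 floor, so this disjunct is met. Met.
  (b) The plaintiff resides in Holria, which is not Ashbourne. Met.
  (c) The claim is a consumer claim, not a property claim. The exception is not triggered, since the plaintiff resides in Holria, not Istrow. Met.
  → All conditions met; jurisdiction exists.
The Provincial Court of Ashbourne:
  (a) The operative events occurred in Ashbourne, so one alternative holds. Met.
  (b) The amount in controversy is 248,000 dollars, which meets the $25,000 floor. Satisfied.
  → The court has jurisdiction.
The Civil Court of Selmont:
  (a) The amount in controversy is 248,000 dollars, within the $280,500 ceiling, which satisfies one of the alternatives. Satisfied.
  (b) The plaintiff resides in Holria, which is not Selmont — that alternative is enough. The exception is not triggered, since the claim is a consumer claim, not an employment claim. Condition met.
  (c) The claim is a consumer claim, not a property claim, so this disjunct is met. Condition met.
  (d) No party resides in Selmont. However, the claim is a consumer claim, so the 'unless' proviso supplies this condition. Condition met.
  (e) The plaintiff resides in Holria. Satisfied.
  → All conditions met; jurisdiction exists.
Courts with jurisdiction: the Superior Court of Istrow, the Provincial Court of Ashbourne, the Civil Court of Selmont — 3 in total.

3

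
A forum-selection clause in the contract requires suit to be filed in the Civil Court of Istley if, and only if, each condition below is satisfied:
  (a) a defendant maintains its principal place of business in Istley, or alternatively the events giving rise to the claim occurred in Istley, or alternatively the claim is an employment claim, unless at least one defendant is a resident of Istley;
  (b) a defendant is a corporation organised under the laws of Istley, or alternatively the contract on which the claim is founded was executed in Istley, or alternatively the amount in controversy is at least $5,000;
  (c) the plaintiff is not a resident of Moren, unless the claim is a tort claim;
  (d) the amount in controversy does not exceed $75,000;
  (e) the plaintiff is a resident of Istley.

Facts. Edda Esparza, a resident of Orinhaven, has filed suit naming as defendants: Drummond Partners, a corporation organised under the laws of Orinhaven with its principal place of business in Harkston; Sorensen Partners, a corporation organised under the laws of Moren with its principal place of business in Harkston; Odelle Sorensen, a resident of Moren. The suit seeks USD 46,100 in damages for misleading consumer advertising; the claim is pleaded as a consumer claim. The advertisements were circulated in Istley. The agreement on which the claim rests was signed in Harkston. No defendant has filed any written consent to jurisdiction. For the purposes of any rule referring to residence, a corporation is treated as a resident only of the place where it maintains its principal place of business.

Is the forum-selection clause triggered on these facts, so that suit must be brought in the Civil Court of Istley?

No

The Civil Court of Istley:
  (a) The operative events occurred in Istley, which satisfies one of the alternatives. Condition met.
  (b) The amount in controversy is 46,100 dollars, which meets the $5,000 floor — that alternative is enough. Met.
  (c) The plaintiff resides in Orinhaven, which is not Moren. Met.
  (d) The amount in controversy is USD 46,100, within the USD 75,000 ceiling. Met.
  (e) The plaintiff resides in Orinhaven, not Istley. Not satisfied.
  → The clause does not apply.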